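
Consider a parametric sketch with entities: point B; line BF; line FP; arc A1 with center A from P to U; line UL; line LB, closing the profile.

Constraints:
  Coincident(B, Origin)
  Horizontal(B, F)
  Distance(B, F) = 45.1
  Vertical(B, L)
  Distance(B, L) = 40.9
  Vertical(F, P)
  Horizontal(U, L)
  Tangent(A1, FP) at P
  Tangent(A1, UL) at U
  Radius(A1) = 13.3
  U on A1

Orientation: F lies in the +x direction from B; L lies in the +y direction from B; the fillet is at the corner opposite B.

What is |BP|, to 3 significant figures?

52.9

The virtual corner opposite B is at (45.1, 40.9). Since A1 is tangent to FP there, AP ⟂ FP and A1 meets UL tangentially, so AU is at right angles to UL, with radius 13.3, so the center A sits 13.3 in from both sides at A = (31.8, 27.6). That places the tangent points at P = (45.1, 27.6) on FP and U = (31.8, 40.9) on UL. Then |BP| = |P − B| = 52.9.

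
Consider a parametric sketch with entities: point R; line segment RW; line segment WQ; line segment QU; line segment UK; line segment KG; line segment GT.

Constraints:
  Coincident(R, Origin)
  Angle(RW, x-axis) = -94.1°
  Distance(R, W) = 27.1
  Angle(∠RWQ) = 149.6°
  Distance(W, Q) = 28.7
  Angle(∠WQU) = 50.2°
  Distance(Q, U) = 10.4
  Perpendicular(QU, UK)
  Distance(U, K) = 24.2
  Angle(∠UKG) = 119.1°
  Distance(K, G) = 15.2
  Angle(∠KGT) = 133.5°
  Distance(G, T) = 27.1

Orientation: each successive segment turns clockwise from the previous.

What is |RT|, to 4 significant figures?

73.02

R is at the origin; RW runs at -94.1° with length 27.1, so W = (-1.938, -27.03). ∠RWQ = 149.6° gives WQ at -124.5° from the x-axis; with |WQ| = 28.7, Q = (-18.19, -50.68). ∠WQU = 50.2° gives QU at 105.7° from the x-axis; with |QU| = 10.4, U = (-21.01, -40.67). The perpendicularity gives UK at right angles to QU, so UK runs at 15.70°; with |UK| = 24.2, K = (2.289, -34.12). ∠UKG = 119.1° gives KG at -45.20° from the x-axis; with |KG| = 15.2, G = (13.00, -44.91). ∠KGT = 133.5° gives GT at -91.70° from the x-axis; with |GT| = 27.1, T = (12.20, -72.00). Then |RT| = |T − R| = 73.02.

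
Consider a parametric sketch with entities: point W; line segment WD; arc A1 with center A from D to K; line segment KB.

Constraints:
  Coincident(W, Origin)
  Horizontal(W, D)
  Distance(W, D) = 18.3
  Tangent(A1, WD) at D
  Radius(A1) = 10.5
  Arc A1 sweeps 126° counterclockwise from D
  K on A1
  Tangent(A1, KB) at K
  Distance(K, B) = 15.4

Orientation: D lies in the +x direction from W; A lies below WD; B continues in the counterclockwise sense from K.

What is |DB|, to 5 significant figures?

29.136

W is at the origin; WD is horizontal with |WD| = 18.3 and D on the +x side, so D = (18.300, 0.0000). Tangency of A1 to WD means the radius AD is perpendicular to WD, so A = D + (0, -10.5) = (18.300, -10.500). On A1, D sits at bearing 90° from A; a 126° counterclockwise sweep puts K at bearing 216°, so K = A + 10.5·(cos 216°, sin 216°) = (9.8053, -16.672). Tangency of A1 to KB means the radius AK is perpendicular to KB, so KB runs along (−sin 216°, cos 216°); with |KB| = 15.4, B = (18.857, -29.131). Then |DB| = |B − D| = 29.136.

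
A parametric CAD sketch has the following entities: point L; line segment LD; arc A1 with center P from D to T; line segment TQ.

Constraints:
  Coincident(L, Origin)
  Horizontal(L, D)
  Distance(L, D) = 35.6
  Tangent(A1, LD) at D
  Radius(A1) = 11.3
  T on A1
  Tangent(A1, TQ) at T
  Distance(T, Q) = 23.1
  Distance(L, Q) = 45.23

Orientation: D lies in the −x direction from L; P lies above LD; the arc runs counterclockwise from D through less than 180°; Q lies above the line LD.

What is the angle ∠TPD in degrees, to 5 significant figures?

98.141°

Checks: ∠(PD, DL) = 90.00° ✓; |PT| = 11.30 ✓; ∠(PT, TQ) = 90.00° ✓; |TQ| = 23.10 ✓; |LQ| = 45.23 ✓.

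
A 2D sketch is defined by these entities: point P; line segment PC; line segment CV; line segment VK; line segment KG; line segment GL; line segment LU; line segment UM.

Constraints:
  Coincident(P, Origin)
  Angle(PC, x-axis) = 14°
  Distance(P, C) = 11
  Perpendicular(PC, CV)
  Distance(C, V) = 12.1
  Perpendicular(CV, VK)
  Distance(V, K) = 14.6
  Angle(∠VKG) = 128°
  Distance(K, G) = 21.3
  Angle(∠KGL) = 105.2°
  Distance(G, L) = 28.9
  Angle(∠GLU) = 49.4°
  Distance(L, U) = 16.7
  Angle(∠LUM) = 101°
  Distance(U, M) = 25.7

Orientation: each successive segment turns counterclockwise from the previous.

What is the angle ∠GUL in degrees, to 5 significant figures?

95.486°

∠KGL = 105.2° gives GL at -39.200° from the x-axis; with |GL| = 28.9, L = (7.3121, -26.855). ∠GLU = 49.4° gives LU at 91.400° from the x-axis; with |LU| = 16.7, U = (6.9041, -10.159). Then cos ∠GUL = UG·UL / (|UG||UL|), giving 95.486°.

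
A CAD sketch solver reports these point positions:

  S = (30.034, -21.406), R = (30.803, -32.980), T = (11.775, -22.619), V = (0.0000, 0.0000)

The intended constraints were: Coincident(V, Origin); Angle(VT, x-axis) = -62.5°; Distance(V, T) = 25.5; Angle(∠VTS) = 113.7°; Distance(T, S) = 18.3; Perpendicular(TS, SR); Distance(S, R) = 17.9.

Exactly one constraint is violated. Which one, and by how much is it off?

Distance(S, R) = 17.9 — off by 6.30.

V = (0.00, 0.00) ✓; VT at -62.50° ✓; |VT| = 25.50 ✓; ∠VTS = 113.7° ✓; |TS| = 18.30 ✓; ∠(TS, SR) = 90.00° ✓; |SR| = 11.60 ✗.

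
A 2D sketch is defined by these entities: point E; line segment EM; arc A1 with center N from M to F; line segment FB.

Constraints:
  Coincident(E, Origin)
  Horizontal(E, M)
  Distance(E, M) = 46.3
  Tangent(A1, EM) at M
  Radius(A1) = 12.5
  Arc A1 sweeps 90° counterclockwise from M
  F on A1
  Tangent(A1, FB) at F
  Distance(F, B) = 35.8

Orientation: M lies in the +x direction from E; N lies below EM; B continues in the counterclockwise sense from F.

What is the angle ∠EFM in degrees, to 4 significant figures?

114.7°

E is at the origin; E and M share the same y with |EM| = 46.3 and M on the +x side, so M = (46.30, 0.000). The tangent condition forces NM to be normal to EM, so N = M + (0, -12.5) = (46.30, -12.50). On A1, M sits at bearing 90° from N; a 90° counterclockwise sweep puts F at bearing 180°, so F = N + 12.5·(cos 180°, sin 180°) = (33.80, -12.50). Then cos ∠EFM = FE·FM / (|FE||FM|), giving 114.7°.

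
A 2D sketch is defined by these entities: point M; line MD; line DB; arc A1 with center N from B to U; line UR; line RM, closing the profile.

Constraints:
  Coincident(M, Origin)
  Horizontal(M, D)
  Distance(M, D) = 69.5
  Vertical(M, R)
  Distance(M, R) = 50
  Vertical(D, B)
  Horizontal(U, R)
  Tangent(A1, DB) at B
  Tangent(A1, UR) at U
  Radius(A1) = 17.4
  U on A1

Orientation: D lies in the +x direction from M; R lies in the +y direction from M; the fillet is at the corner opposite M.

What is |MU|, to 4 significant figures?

72.21

M is at the origin; MD is horizontal with |MD| = 69.5 and D on the +x side, so D = (69.50, 0.000). M and R share the same x with |MR| = 50.0 and R on the +y side, so R = (0.000, 50.00). The virtual corner opposite M is at (69.50, 50.00). A1 meets DB tangentially, so NB is at right angles to DB and since A1 is tangent to UR there, NU ⟂ UR, with radius 17.4, so the center N sits 17.4 in from both sides at N = (52.10, 32.60). That places the tangent points at B = (69.50, 32.60) on DB and U = (52.10, 50.00) on UR. Then |MU| = |U − M| = 72.21.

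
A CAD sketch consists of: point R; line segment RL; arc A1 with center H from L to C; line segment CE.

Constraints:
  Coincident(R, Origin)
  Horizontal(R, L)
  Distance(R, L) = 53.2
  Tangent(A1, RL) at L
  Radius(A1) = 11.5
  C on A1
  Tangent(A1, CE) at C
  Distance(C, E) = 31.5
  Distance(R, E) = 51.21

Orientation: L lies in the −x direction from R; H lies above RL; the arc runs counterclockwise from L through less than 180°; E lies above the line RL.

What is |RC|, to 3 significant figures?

43.0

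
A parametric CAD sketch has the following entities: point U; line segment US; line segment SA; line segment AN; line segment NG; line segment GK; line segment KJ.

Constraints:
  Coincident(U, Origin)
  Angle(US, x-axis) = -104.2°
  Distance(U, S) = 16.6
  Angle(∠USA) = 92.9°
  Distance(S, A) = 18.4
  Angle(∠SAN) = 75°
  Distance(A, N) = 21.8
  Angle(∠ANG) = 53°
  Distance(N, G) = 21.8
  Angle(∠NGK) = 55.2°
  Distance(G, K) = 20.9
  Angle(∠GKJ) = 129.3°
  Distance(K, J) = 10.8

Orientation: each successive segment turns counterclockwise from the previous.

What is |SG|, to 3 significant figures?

3.93

U is at the origin; US runs at -104.2° with length 16.6, so S = (-4.07, -16.1). ∠USA = 92.9° gives SA at -17.1° from the x-axis; with |SA| = 18.4, A = (13.5, -21.5). ∠SAN = 75.0° gives AN at 87.9° from the x-axis; with |AN| = 21.8, N = (14.3, 0.282). ∠ANG = 53.0° gives NG at -145° from the x-axis; with |NG| = 21.8, G = (-3.57, -12.2). Then |SG| = |G − S| = 3.93.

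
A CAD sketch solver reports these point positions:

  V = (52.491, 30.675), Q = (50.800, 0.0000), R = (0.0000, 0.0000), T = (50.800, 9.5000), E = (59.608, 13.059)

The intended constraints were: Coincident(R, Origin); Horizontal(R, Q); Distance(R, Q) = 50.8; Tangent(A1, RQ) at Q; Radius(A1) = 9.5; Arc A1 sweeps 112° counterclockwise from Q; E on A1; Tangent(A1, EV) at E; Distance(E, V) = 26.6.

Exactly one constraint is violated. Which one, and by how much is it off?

Distance(E, V) = 26.6 — off by 7.60.

R = (0.00, 0.00) ✓; R.y = 0.00, Q.y = 0.00 ✓; |RQ| = 50.80 ✓; ∠(TQ, QR) = 90.00° ✓; |TQ| = 9.500 ✓; bearing(T→E) − bearing(T→Q) = 112.0° ✓; |TE| = 9.500 ✓; ∠(TE, EV) = 90.00° ✓; |EV| = 19.00 ✗.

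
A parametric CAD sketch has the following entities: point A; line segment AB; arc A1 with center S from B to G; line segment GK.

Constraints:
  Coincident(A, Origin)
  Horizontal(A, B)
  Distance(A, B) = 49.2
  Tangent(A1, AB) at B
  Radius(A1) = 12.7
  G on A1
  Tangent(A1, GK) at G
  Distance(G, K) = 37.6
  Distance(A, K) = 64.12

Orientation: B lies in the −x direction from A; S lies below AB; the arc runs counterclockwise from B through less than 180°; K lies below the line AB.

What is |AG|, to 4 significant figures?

62.94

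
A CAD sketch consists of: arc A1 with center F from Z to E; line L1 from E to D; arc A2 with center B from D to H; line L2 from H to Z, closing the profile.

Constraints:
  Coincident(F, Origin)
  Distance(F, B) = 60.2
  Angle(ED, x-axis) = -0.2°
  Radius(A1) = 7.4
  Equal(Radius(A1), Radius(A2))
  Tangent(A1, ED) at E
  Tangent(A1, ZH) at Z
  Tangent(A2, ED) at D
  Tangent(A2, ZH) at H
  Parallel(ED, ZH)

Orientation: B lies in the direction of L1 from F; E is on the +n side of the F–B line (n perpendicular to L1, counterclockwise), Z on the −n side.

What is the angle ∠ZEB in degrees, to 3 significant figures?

83.0°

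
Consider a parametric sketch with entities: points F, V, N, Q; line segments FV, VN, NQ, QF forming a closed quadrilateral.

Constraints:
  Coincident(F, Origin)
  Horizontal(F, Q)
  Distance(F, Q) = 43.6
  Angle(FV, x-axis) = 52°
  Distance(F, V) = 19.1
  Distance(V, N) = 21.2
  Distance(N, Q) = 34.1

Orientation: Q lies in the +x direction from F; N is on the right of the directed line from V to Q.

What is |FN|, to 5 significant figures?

11.743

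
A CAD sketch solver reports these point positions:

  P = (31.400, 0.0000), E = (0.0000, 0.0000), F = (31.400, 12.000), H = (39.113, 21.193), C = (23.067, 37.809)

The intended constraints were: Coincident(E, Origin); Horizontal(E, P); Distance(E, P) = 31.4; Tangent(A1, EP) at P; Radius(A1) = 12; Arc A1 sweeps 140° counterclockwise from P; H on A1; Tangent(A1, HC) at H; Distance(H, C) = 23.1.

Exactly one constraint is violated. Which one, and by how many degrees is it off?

Tangent(A1, HC) at H — off by 6.00°.

E = (0.00, 0.00) ✓; E.y = 0.00, P.y = 0.00 ✓; |EP| = 31.40 ✓; ∠(FP, PE) = 90.00° ✓; |FP| = 12.00 ✓; bearing(F→H) − bearing(F→P) = 140.0° ✓; |FH| = 12.00 ✓; ∠(FH, HC) = 96.00° ✗; |HC| = 23.10 ✓.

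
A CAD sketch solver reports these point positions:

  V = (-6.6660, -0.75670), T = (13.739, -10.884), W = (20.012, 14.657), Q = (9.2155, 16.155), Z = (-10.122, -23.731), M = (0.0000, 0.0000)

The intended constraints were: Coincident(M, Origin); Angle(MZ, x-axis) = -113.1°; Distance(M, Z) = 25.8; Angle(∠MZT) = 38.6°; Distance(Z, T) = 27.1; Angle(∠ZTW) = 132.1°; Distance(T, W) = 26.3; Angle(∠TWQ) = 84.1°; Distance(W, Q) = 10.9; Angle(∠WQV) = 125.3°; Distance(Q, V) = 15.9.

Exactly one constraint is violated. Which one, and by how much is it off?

Distance(Q, V) = 15.9 — off by 7.30.

M = (0.00, 0.00) ✓; MZ at -113.1° ✓; |MZ| = 25.80 ✓; ∠MZT = 38.60° ✓; |ZT| = 27.10 ✓; ∠ZTW = 132.1° ✓; |TW| = 26.30 ✓; ∠TWQ = 84.10° ✓; |WQ| = 10.90 ✓; ∠WQV = 125.3° ✓; |QV| = 23.20 ✗.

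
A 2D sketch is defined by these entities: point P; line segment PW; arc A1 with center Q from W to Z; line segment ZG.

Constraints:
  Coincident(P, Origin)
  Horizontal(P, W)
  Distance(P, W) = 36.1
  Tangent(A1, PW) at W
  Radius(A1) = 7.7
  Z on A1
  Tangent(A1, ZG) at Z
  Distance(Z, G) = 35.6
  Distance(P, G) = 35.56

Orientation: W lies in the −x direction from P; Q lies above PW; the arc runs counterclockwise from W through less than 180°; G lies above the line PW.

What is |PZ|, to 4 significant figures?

29.78

P is at the origin; P and W share the same y with |PW| = 36.1 and W on the −x side, so W = (-36.10, 0.000). A1 meets PW tangentially, so QW is at right angles to PW, so Q = W + (0, 7.7) = (-36.10, 7.700). Since QZ ⟂ ZG (tangency), |QG| = √(7.7² + 35.6²) = 36.42 regardless of where Z sits on A1. So G lies on both circle(P, 35.56) and circle(Q, 36.42); the above-PW intersection is G = (-10.78, 33.89). Z is the foot of the tangent from G: Z = (-29.56, 3.639).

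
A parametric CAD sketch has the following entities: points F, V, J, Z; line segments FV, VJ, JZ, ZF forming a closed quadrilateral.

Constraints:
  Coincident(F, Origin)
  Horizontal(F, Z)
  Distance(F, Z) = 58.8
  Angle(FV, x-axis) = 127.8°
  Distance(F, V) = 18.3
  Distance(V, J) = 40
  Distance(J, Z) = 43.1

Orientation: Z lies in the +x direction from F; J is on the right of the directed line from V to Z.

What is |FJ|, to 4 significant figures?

22.08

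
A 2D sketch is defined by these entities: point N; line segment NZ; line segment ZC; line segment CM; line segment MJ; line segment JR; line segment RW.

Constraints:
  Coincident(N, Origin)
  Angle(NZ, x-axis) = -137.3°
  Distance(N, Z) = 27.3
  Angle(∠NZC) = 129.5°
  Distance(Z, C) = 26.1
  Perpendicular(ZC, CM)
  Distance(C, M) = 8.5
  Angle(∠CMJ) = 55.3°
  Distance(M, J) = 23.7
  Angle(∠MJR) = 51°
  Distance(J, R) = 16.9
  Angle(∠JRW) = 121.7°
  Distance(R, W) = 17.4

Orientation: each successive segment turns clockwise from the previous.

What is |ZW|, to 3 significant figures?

35.8

N is at the origin; NZ runs at -137.3° with length 27.3, so Z = (-20.1, -18.5). ∠NZC = 129.5° gives ZC at 172° from the x-axis; with |ZC| = 26.1, C = (-45.9, -15.0). ZC ⟂ CM, so CM runs at 82.2°; with |CM| = 8.5, M = (-44.8, -6.55). ∠CMJ = 55.3° gives MJ at -42.5° from the x-axis; with |MJ| = 23.7, J = (-27.3, -22.6). ∠MJR = 51.0° gives JR at -172° from the x-axis; with |JR| = 16.9, R = (-44.0, -25.1). ∠JRW = 121.7° gives RW at 130° from the x-axis; with |RW| = 17.4, W = (-55.2, -11.8). Then |ZW| = |W − Z| = 35.8.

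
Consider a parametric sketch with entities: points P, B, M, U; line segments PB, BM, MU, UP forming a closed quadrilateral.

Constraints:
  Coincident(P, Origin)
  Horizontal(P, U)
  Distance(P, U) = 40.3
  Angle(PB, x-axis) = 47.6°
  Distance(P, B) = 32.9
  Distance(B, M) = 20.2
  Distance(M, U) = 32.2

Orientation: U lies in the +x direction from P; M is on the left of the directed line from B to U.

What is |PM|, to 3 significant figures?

52.0

P is at the origin; PU is horizontal with |PU| = 40.3 and U in +x, so U = (40.3, 0). PB runs at 47.6° with |PB| = 32.9, so B = (22.2, 24.3). M is determined by |BM| = 20.2 and |MU| = 32.2 together: it lies at the intersection of circle(B, 20.2) and circle(U, 32.2). With |BU| = 30.3, the foot of the radical line on BU is 4.78 from B and the perpendicular offset is √(20.2² − 4.78²) = 19.6. Taking the left-of-BU solution: M = (40.8, 32.2).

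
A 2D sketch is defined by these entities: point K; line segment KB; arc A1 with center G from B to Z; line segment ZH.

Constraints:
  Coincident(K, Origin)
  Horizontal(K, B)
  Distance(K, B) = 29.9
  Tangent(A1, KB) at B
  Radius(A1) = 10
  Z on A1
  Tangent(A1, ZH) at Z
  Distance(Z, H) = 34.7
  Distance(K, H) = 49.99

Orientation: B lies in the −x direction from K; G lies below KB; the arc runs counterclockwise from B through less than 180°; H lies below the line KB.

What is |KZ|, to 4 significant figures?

41.39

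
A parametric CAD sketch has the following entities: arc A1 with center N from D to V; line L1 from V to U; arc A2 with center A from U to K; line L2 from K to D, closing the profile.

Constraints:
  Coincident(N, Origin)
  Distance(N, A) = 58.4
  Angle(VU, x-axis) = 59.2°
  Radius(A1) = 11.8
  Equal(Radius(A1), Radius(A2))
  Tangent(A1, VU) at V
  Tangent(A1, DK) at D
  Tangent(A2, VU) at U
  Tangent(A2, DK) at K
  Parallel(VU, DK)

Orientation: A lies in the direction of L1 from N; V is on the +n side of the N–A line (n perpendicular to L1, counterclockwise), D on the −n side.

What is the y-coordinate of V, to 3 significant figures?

6.04

N is at the origin and A lies 58.4 along u from N, so A = 58.4·u = (29.9, 50.2). Tangency of A1 to both parallel lines with radius 11.8 puts V and D at N ± 11.8·n: V = (-10.1, 6.04), D = (10.1, -6.04). So V.y = 6.04.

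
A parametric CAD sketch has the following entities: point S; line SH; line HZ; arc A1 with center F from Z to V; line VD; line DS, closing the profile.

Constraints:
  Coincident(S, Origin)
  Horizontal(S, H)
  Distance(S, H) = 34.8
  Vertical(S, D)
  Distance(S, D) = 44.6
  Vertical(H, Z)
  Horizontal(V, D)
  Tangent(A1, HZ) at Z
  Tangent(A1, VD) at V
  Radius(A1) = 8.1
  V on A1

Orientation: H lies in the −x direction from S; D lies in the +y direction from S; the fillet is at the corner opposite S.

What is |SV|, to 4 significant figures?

51.98

S is at the origin; SH is horizontal with |SH| = 34.8 and H on the −x side, so H = (-34.80, 0.000). SD is vertical with |SD| = 44.6 and D on the +y side, so D = (0.000, 44.60). The virtual corner opposite S is at (-34.80, 44.60). Tangency of A1 to HZ means the radius FZ is perpendicular to HZ and since A1 is tangent to VD there, FV ⟂ VD, with radius 8.1, so the center F sits 8.1 in from both sides at F = (-26.70, 36.50). That places the tangent points at Z = (-34.80, 36.50) on HZ and V = (-26.70, 44.60) on VD. Then |SV| = |V − S| = 51.98.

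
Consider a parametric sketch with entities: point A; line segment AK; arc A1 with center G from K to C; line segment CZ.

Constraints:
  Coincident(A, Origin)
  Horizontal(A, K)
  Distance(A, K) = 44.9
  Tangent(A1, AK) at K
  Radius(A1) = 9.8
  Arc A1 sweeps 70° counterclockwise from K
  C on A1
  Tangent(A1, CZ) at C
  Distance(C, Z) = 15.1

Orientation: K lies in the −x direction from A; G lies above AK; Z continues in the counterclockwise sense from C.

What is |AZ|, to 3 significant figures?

36.8

A is at the origin; AK is horizontal with |AK| = 44.9 and K on the −x side, so K = (-44.9, 0.00). Since A1 is tangent to AK there, GK ⟂ AK, so G = K + (0, 9.8) = (-44.9, 9.80). On A1, K sits at bearing -90° from G; a 70° counterclockwise sweep puts C at bearing -20°, so C = G + 9.8·(cos -20°, sin -20°) = (-35.7, 6.45). Since A1 is tangent to CZ there, GC ⟂ CZ, so CZ runs along (−sin -20°, cos -20°); with |CZ| = 15.1, Z = (-30.5, 20.6). Then |AZ| = |Z − A| = 36.8.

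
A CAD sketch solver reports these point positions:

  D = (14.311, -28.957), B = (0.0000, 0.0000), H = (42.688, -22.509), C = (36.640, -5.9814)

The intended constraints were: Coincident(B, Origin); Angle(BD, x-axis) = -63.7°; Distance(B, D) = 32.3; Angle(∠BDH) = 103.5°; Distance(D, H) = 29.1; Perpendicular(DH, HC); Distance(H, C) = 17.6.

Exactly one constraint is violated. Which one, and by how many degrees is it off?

Perpendicular(DH, HC) — off by 7.30°.

B = (0.00, 0.00) ✓; BD at -63.70° ✓; |BD| = 32.30 ✓; ∠BDH = 103.5° ✓; |DH| = 29.10 ✓; ∠(DH, HC) = 97.30° ✗; |HC| = 17.60 ✓.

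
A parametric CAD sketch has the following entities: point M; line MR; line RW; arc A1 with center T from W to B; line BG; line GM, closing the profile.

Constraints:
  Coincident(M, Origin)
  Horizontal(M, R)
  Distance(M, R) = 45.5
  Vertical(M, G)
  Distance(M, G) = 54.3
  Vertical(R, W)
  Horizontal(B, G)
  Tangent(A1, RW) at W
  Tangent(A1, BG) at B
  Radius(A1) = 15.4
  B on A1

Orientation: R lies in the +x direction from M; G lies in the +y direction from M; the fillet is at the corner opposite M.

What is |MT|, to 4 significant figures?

49.19

M is at the origin; M and R share the same y with |MR| = 45.5 and R on the +x side, so R = (45.50, 0.000). M and G share the same x with |MG| = 54.3 and G on the +y side, so G = (0.000, 54.30). The virtual corner opposite M is at (45.50, 54.30). Since A1 is tangent to RW there, TW ⟂ RW and the tangent condition forces TB to be normal to BG, with radius 15.4, so the center T sits 15.4 in from both sides at T = (30.10, 38.90). Then |MT| = |T − M| = 49.19.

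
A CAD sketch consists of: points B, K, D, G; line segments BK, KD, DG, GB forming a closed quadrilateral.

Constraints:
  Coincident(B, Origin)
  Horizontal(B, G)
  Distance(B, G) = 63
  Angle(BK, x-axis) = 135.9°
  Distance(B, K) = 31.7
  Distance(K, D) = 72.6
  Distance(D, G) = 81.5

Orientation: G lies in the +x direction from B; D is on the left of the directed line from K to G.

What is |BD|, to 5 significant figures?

78.945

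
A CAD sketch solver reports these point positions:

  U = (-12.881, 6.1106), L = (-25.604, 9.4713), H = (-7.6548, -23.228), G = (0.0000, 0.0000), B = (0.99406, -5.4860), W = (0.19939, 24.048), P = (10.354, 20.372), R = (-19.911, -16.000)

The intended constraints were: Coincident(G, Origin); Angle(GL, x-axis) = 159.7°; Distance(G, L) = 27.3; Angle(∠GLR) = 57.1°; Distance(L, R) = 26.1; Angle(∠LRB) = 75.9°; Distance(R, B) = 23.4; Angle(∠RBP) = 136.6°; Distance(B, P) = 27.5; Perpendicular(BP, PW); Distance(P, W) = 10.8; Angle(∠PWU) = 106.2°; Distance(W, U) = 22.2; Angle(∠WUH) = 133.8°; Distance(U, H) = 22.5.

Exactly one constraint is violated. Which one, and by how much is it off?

Distance(U, H) = 22.5 — off by 7.30.

G = (0.00, 0.00) ✓; GL at 159.7° ✓; |GL| = 27.30 ✓; ∠GLR = 57.10° ✓; |LR| = 26.10 ✓; ∠LRB = 75.90° ✓; |RB| = 23.40 ✓; ∠RBP = 136.6° ✓; |BP| = 27.50 ✓; ∠(BP, PW) = 90.00° ✓; |PW| = 10.80 ✓; ∠PWU = 106.2° ✓; |WU| = 22.20 ✓; ∠WUH = 133.8° ✓; |UH| = 29.80 ✗.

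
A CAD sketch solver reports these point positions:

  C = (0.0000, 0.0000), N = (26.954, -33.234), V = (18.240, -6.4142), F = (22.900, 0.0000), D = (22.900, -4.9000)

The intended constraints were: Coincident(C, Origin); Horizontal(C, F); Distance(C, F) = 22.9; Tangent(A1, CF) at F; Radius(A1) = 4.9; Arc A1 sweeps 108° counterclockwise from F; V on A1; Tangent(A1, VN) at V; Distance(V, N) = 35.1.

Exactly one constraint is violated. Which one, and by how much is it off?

Distance(V, N) = 35.1 — off by 6.90.

C = (0.00, 0.00) ✓; C.y = 0.00, F.y = 0.00 ✓; |CF| = 22.90 ✓; ∠(DF, FC) = 90.00° ✓; |DF| = 4.900 ✓; bearing(D→V) − bearing(D→F) = 108.0° ✓; |DV| = 4.900 ✓; ∠(DV, VN) = 90.00° ✓; |VN| = 28.20 ✗.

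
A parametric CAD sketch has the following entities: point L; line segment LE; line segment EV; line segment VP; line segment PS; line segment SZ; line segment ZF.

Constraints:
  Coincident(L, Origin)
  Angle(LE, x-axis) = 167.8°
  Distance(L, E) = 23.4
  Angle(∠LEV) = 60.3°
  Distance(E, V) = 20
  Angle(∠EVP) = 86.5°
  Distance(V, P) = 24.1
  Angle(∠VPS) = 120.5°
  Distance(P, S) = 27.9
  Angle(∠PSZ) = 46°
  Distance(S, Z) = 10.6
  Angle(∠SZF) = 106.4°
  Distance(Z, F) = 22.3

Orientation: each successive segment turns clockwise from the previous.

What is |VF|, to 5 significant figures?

26.834

L is at the origin; LE runs at 167.8° with length 23.4, so E = (-22.872, 4.9450). ∠LEV = 60.3° gives EV at 48.100° from the x-axis; with |EV| = 20.0, V = (-9.5149, 19.831). ∠EVP = 86.5° gives VP at -45.400° from the x-axis; with |VP| = 24.1, P = (7.4070, 2.6714). ∠VPS = 120.5° gives PS at -104.90° from the x-axis; with |PS| = 27.9, S = (0.23300, -24.290). ∠PSZ = 46.0° gives SZ at 121.10° from the x-axis; with |SZ| = 10.6, Z = (-5.2423, -15.214). ∠SZF = 106.4° gives ZF at 47.500° from the x-axis; with |ZF| = 22.3, F = (9.8234, 1.2272). Then |VF| = |F − V| = 26.834.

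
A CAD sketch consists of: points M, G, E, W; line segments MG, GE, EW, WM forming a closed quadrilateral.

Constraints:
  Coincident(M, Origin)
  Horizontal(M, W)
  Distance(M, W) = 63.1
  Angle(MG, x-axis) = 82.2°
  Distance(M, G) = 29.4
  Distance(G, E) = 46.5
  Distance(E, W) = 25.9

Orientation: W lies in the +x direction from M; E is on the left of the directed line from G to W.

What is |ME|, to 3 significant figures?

54.8

Checks: |GE| = 46.50 ✓; |EW| = 25.90 ✓.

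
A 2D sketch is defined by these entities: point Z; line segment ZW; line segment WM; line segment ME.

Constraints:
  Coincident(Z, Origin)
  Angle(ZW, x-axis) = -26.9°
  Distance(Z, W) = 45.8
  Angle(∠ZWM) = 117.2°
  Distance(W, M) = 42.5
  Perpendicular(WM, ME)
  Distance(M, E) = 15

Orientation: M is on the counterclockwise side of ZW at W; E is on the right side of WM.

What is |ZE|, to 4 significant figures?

84.44

Z is at the origin; ZW runs at -26.9° with length 45.8, so W = 45.8·(cos -26.9°, sin -26.9°) = (40.84, -20.72). ∠ZWM = 117.2°, so WM runs at -26.9° + (180° − 117.2°) = 35.90° from the x-axis; with |WM| = 42.5, M = W + 42.5·(cos 35.90°, sin 35.90°) = (75.27, 4.199). WM ⟂ ME; with |ME| = 15.0 on the right of WM, E = M + 15.0·(0.5864, -0.8100) = (84.07, -7.951). Then |ZE| = |E − Z| = 84.44.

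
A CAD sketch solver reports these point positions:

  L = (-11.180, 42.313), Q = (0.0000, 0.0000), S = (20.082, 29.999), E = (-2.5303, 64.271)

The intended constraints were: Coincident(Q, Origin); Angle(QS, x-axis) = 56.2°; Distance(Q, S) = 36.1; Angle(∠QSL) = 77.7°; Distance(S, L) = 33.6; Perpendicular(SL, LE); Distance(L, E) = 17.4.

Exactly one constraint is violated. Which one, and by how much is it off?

Distance(L, E) = 17.4 — off by 6.20.

Q = (0.00, 0.00) ✓; QS at 56.20° ✓; |QS| = 36.10 ✓; ∠QSL = 77.70° ✓; |SL| = 33.60 ✓; ∠(SL, LE) = 90.00° ✓; |LE| = 23.60 ✗.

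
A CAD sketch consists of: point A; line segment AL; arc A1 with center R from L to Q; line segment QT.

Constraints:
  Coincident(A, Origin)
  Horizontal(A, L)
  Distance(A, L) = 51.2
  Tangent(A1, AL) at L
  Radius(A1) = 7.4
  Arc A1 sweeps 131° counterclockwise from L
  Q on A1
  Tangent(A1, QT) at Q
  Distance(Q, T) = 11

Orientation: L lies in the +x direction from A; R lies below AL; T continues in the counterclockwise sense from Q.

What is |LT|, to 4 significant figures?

20.62

On A1, L sits at bearing 90° from R; a 131° counterclockwise sweep puts Q at bearing 221°, so Q = R + 7.4·(cos 221°, sin 221°) = (45.62, -12.25). The tangent condition forces RQ to be normal to QT, so QT runs along (−sin 221°, cos 221°); with |QT| = 11.0, T = (52.83, -20.56). Then |LT| = |T − L| = 20.62.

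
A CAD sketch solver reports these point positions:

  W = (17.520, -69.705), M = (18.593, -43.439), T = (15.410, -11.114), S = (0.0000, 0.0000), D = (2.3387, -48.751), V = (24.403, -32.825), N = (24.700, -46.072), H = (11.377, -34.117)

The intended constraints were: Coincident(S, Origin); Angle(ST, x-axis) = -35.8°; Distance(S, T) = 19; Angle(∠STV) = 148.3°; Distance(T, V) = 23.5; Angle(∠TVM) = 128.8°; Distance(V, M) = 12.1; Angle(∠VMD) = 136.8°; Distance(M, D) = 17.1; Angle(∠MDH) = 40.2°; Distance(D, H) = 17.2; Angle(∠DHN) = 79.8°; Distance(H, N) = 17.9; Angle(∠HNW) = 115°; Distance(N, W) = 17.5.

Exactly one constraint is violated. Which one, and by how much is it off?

Distance(N, W) = 17.5 — off by 7.20.

S = (0.00, 0.00) ✓; ST at -35.80° ✓; |ST| = 19.00 ✓; ∠STV = 148.3° ✓; |TV| = 23.50 ✓; ∠TVM = 128.8° ✓; |VM| = 12.10 ✓; ∠VMD = 136.8° ✓; |MD| = 17.10 ✓; ∠MDH = 40.20° ✓; |DH| = 17.20 ✓; ∠DHN = 79.80° ✓; |HN| = 17.90 ✓; ∠HNW = 115.0° ✓; |NW| = 24.70 ✗.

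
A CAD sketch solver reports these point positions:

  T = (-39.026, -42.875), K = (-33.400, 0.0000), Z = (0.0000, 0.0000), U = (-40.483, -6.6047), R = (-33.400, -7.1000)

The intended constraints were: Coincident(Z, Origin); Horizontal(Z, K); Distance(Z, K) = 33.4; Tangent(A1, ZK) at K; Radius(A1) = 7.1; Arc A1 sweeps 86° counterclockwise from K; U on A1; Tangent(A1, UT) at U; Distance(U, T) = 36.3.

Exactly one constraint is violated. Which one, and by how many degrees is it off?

Tangent(A1, UT) at U — off by 6.30°.

Z = (0.00, 0.00) ✓; Z.y = 0.00, K.y = 0.00 ✓; |ZK| = 33.40 ✓; ∠(RK, KZ) = 90.00° ✓; |RK| = 7.100 ✓; bearing(R→U) − bearing(R→K) = 86.00° ✓; |RU| = 7.100 ✓; ∠(RU, UT) = 83.70° ✗; |UT| = 36.30 ✓.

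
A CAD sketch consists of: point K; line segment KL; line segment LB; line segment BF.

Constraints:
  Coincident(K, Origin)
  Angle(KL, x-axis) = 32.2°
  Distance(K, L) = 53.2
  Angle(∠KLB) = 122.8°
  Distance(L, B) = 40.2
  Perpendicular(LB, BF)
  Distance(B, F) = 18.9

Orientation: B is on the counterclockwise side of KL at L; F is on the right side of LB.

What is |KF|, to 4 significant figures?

93.87

K is at the origin; KL runs at 32.2° with length 53.2, so L = 53.2·(cos 32.2°, sin 32.2°) = (45.02, 28.35). ∠KLB = 122.8°, so LB runs at 32.2° + (180° − 122.8°) = 89.40° from the x-axis; with |LB| = 40.2, B = L + 40.2·(cos 89.40°, sin 89.40°) = (45.44, 68.55). The perpendicularity gives BF at right angles to LB; with |BF| = 18.9 on the right of LB, F = B + 18.9·(0.9999, -0.01047) = (64.34, 68.35). Then |KF| = |F − K| = 93.87.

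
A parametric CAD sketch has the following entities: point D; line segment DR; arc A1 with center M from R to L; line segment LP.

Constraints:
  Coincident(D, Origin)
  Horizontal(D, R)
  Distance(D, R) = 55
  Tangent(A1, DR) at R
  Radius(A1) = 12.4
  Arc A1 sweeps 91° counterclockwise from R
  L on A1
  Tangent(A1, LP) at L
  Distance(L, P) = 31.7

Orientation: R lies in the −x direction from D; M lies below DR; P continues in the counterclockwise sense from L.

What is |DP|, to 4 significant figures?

80.20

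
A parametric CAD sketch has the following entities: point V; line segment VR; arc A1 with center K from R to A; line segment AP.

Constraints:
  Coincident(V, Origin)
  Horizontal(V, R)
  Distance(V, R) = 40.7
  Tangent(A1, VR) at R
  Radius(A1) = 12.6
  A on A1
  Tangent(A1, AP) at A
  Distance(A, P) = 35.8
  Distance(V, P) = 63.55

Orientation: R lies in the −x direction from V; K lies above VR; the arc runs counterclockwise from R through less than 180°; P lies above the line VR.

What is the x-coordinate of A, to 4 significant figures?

-28.60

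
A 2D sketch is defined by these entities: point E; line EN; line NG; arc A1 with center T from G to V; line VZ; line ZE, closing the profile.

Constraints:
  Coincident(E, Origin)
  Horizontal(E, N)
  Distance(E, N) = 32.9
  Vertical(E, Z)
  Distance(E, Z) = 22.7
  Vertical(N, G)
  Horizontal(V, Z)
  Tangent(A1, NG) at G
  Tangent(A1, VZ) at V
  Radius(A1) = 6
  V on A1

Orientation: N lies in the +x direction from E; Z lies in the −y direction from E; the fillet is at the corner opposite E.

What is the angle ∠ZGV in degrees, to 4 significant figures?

34.66°

E is at the origin; EN is horizontal with |EN| = 32.9 and N on the +x side, so N = (32.90, 0.000). EZ is vertical with |EZ| = 22.7 and Z on the −y side, so Z = (0.000, -22.70). The virtual corner opposite E is at (32.90, -22.70). A1 meets NG tangentially, so TG is at right angles to NG and tangency of A1 to VZ means the radius TV is perpendicular to VZ, with radius 6.0, so the center T sits 6.0 in from both sides at T = (26.90, -16.70). That places the tangent points at G = (32.90, -16.70) on NG and V = (26.90, -22.70) on VZ. Then cos ∠ZGV = GZ·GV / (|GZ||GV|), giving 34.66°.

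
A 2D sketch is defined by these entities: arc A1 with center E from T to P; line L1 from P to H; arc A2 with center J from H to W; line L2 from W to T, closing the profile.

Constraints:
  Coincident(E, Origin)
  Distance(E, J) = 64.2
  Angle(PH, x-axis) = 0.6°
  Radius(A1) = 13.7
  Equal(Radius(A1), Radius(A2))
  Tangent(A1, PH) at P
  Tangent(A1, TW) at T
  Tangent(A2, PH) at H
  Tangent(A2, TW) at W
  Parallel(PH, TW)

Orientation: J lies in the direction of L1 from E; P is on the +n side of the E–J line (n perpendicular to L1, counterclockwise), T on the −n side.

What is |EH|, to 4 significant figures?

65.65

The slot axis is L1's direction at 0.6°, so u = (cos 0.6°, sin 0.6°) = (0.9999, 0.01047) and n = (−sin 0.6°, cos 0.6°) = (-0.01047, 0.9999). E is at the origin and J lies 64.2 along u from E, so J = 64.2·u = (64.20, 0.6723). Tangency of A1 to both parallel lines with radius 13.7 puts P and T at E ± 13.7·n: P = (-0.1435, 13.70), T = (0.1435, -13.70). Equal radii place H and W the same way about J: H = J + 13.7·n = (64.05, 14.37), W = J − 13.7·n = (64.34, -13.03). Then |EH| = |H − E| = 65.65.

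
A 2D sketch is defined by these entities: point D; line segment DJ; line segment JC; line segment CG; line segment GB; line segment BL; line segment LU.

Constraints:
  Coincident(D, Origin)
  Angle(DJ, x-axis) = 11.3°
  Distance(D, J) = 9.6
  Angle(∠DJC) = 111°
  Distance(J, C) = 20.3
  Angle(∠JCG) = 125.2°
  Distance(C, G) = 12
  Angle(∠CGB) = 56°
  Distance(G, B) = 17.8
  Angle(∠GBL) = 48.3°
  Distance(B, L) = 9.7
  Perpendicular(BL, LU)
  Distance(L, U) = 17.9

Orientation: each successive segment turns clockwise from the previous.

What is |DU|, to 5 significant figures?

33.225

D is at the origin; DJ runs at 11.3° with length 9.6, so J = (9.4139, 1.8811). ∠DJC = 111.0° gives JC at -57.700° from the x-axis; with |JC| = 20.3, C = (20.261, -15.278). ∠JCG = 125.2° gives CG at -112.50° from the x-axis; with |CG| = 12.0, G = (15.669, -26.364). ∠CGB = 56.0° gives GB at 123.50° from the x-axis; with |GB| = 17.8, B = (5.8446, -11.521). ∠GBL = 48.3° gives BL at -8.2000° from the x-axis; with |BL| = 9.7, L = (15.445, -12.905). BL is perpendicular to LU, so LU runs at -98.200°; with |LU| = 17.9, U = (12.892, -30.622). Then |DU| = |U − D| = 33.225.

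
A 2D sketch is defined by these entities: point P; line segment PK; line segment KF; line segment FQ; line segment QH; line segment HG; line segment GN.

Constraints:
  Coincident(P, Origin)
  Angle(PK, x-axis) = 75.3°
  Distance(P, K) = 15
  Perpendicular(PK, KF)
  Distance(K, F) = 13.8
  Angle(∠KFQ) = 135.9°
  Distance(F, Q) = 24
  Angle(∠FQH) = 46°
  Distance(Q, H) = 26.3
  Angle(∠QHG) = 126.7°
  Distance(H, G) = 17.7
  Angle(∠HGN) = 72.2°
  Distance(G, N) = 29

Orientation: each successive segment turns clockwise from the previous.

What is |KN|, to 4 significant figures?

21.83

∠QHG = 126.7° gives HG at 113.9° from the x-axis; with |HG| = 17.7, G = (-3.230, 12.49). ∠HGN = 72.2° gives GN at 6.100° from the x-axis; with |GN| = 29.0, N = (25.61, 15.57). Then |KN| = |N − K| = 21.83.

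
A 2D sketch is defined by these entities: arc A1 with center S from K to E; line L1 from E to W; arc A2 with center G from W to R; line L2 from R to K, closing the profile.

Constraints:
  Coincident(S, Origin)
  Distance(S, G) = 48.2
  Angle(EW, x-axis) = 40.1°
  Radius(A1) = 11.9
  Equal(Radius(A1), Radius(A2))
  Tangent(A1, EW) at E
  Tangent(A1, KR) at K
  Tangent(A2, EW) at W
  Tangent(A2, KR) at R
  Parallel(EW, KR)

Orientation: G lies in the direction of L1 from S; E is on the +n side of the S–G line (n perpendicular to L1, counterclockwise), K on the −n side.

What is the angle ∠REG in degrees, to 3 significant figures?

12.4°

Tangency of A1 to both parallel lines with radius 11.9 puts E and K at S ± 11.9·n: E = (-7.67, 9.10), K = (7.67, -9.10). Equal radii place W and R the same way about G: W = G + 11.9·n = (29.2, 40.1), R = G − 11.9·n = (44.5, 21.9). Then cos ∠REG = ER·EG / (|ER||EG|), giving 12.4°.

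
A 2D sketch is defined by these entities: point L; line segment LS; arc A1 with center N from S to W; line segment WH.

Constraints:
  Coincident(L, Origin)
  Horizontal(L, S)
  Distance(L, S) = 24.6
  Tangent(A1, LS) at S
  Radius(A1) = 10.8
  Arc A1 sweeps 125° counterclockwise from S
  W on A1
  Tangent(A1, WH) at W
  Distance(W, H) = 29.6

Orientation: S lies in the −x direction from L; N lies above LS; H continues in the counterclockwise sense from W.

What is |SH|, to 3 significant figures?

42.0

L is at the origin; L and S share the same y with |LS| = 24.6 and S on the −x side, so S = (-24.6, 0.00). The tangent condition forces NS to be normal to LS, so N = S + (0, 10.8) = (-24.6, 10.8). On A1, S sits at bearing -90° from N; a 125° counterclockwise sweep puts W at bearing 35°, so W = N + 10.8·(cos 35°, sin 35°) = (-15.8, 17.0). Tangency of A1 to WH means the radius NW is perpendicular to WH, so WH runs along (−sin 35°, cos 35°); with |WH| = 29.6, H = (-32.7, 41.2). Then |SH| = |H − S| = 42.0.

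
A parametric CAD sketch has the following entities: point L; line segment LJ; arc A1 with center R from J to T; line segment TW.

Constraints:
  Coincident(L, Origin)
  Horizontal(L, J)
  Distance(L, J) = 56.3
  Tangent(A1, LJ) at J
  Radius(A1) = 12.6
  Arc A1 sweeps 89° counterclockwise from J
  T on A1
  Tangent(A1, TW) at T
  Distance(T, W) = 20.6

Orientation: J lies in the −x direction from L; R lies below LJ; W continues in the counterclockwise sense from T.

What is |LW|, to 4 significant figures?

76.71

On A1, J sits at bearing 90° from R; an 89° counterclockwise sweep puts T at bearing 179°, so T = R + 12.6·(cos 179°, sin 179°) = (-68.90, -12.38). The tangent condition forces RT to be normal to TW, so TW runs along (−sin 179°, cos 179°); with |TW| = 20.6, W = (-69.26, -32.98). Then |LW| = |W − L| = 76.71.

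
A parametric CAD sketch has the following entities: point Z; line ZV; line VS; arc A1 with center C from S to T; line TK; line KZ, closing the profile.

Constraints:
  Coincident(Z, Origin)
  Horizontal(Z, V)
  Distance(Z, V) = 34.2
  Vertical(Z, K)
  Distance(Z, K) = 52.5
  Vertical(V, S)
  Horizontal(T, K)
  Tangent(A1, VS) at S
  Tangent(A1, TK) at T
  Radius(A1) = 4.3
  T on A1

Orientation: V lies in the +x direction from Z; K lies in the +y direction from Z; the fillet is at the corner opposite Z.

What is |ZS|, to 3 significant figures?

59.1

Z is at the origin; ZV is horizontal with |ZV| = 34.2 and V on the +x side, so V = (34.2, 0.00). Z and K share the same x with |ZK| = 52.5 and K on the +y side, so K = (0.00, 52.5). The virtual corner opposite Z is at (34.2, 52.5). The tangent condition forces CS to be normal to VS and tangency of A1 to TK means the radius CT is perpendicular to TK, with radius 4.3, so the center C sits 4.3 in from both sides at C = (29.9, 48.2). That places the tangent points at S = (34.2, 48.2) on VS and T = (29.9, 52.5) on TK. Then |ZS| = |S − Z| = 59.1.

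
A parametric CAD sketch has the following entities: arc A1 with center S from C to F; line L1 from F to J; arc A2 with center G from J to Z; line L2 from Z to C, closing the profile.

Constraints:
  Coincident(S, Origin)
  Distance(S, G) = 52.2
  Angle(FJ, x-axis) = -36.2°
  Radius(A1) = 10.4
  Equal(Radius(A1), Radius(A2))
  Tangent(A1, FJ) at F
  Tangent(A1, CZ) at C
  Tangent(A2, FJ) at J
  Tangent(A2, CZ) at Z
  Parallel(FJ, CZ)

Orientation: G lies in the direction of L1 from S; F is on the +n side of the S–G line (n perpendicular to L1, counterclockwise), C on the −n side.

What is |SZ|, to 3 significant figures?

53.2

The slot axis is L1's direction at -36.2°, so u = (cos -36.2°, sin -36.2°) = (0.807, -0.591) and n = (−sin -36.2°, cos -36.2°) = (0.591, 0.807). S is at the origin and G lies 52.2 along u from S, so G = 52.2·u = (42.1, -30.8). Tangency of A1 to both parallel lines with radius 10.4 puts F and C at S ± 10.4·n: F = (6.14, 8.39), C = (-6.14, -8.39). Equal radii place J and Z the same way about G: J = G + 10.4·n = (48.3, -22.4), Z = G − 10.4·n = (36.0, -39.2). Then |SZ| = |Z − S| = 53.2.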